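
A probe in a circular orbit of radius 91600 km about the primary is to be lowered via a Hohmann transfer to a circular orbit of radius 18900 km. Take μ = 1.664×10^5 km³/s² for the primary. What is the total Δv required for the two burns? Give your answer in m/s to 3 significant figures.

Transfer-ellipse semi-major axis a_t = (r₁ + r₂)/2 = (91600 + 18900)/2 = 55250 km.
Circular speed at r₁: v₁ = √(μ/r₁) = √(1.664×10^5/91600) = 1.3478 km/s.
On the transfer ellipse at r₁, v² = μ(2/r − 1/a) gives v_a = √[μ(2/r₁ − 1/a_t)] = 0.78830 km/s.
First burn Δv₁ = |v_a − v₁| = 0.5595 km/s.
At r₂, v₂ = √(μ/r₂) = 2.9672 km/s.
Transfer-orbit speed at r₂: v_p = √[μ(2/r₂ − 1/a_t)] = 3.8206 km/s.
Second burn Δv₂ = |v₂ − v_p| = 0.8534 km/s.
Total Δv = Δv₁ + Δv₂ = 1.413 km/s.

Δv = 1410 m/s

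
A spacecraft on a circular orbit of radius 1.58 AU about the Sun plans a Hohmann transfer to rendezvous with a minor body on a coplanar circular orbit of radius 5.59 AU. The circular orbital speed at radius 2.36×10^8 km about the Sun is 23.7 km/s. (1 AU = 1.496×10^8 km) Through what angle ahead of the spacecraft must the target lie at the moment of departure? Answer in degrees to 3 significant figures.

From the circular-orbit relation v² = μ/r at r = 2.36×10^8 km: μ = v²r = (23.7)² × 2.36×10^8 = 1.32559×10^11 km³/s².
In km: r₁ = 1.58 × 1.496×10^8 = 2.36368×10^8 km; r₂ = 5.59 × 1.496×10^8 = 8.36264×10^8 km.
The Hohmann ellipse has a_t = (r₁ + r₂)/2 = 5.36316×10^8 km.
Transfer time t = π√(a_t³/μ) = 1.07171×10^8 s.
The target's mean motion on its circular orbit is ω₂ = √(μ/r₂³) = 1.50553×10^-8 rad/s.
Angle swept by the target during transfer: ω₂·t = 1.61349 rad = 92.446°.
The spacecraft traverses 180° on the transfer ellipse, so the target must lead by 180° − 92.446° = 87.6°.

φ = 87.6°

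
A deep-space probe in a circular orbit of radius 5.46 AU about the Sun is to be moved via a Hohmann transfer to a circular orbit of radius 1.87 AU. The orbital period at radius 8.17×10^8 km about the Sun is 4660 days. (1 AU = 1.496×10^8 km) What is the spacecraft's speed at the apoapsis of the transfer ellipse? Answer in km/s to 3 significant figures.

From Kepler's third law T² = 4π²r³/μ at r = 8.17×10^8 km, T = 4660 days = 4660 × 86400 s = 4.02624×10^8 s: μ = 4π²r³/T² = 1.32809×10^11 km³/s².
In km: r₁ = 5.46 × 1.496×10^8 = 8.16816×10^8 km; r₂ = 1.87 × 1.496×10^8 = 2.79752×10^8 km.
The Hohmann ellipse has a_t = (r₁ + r₂)/2 = 5.48284×10^8 km.
The apoapsis of the transfer ellipse is at r = 8.16816×10^8 km.
Applying v² = μ(2/r − 1/a_t): v = 9.108 km/s.

v = 9.11 km/s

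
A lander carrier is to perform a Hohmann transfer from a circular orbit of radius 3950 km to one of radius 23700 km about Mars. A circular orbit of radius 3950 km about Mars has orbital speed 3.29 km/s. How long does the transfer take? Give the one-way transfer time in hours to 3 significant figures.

From the circular-orbit relation v² = μ/r at r = 3950 km: μ = v²r = (3.29)² × 3950 = 42755.2 km³/s².
Transfer-ellipse semi-major axis a_t = (r₁ + r₂)/2 = (3950 + 23700)/2 = 13825 km.
By Kepler's third law the transfer-orbit period is T = 2π√(a_t³/μ), so t = T/2 = 24700 s.
Converting: 24700 s ÷ 3600 s/hour = 6.86 hours.

t = 6.86 hours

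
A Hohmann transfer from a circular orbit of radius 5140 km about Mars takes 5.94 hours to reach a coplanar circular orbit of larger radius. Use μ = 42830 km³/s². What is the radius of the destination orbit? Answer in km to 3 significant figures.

Transfer time t = 5.94 hours = 21384 s, and t = π√(a_t³/μ).
So a_t = (μ t²/π²)^(1/3) = (42830 × (21384)² / π²)^(1/3) = 12566 km.
Since a_t = (r₁ + r₂)/2, r₂ = 2a_t − r₁ = 2×12566 − 5140 = 19992 km.

r₂ = 20000 km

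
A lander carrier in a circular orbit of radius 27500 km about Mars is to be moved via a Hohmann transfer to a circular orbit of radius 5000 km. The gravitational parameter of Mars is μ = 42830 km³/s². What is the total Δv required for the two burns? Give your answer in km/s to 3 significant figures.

Δv = 1.44 km/s

Semi-major axis of the transfer orbit: a_t = (27500 + 5000)/2 = 16250 km.
At r₁ the circular-orbit speed is v₁ = √(μ/r₁) = 1.248 km/s.
Transfer-orbit speed at r₁ (v² = μ(2/r − 1/a)): v_a = √[μ(2/r₁ − 1/a_t)] = 0.6923 km/s.
First burn Δv₁ = |v_a − v₁| = 0.5557 km/s.
Circular speed at r₂: v₂ = √(μ/r₂) = 2.9268 km/s.
Transfer-orbit speed at r₂: v_p = √[μ(2/r₂ − 1/a_t)] = 3.8074 km/s.
Second burn Δv₂ = |v₂ − v_p| = 0.8806 km/s.
Δv = Δv₁ + Δv₂ = 0.5557 + 0.8806 = 1.436 km/s.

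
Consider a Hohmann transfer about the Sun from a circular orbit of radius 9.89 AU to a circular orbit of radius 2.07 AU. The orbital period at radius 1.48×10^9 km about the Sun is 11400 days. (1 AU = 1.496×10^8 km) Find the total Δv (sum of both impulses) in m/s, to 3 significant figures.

Δv = 9790 m/s

From Kepler's third law T² = 4π²r³/μ at r = 1.48×10^9 km, T = 11400 days = 11400 × 86400 s = 9.8496×10^8 s: μ = 4π²r³/T² = 1.31919×10^11 km³/s².
In km: r₁ = 9.89 × 1.496×10^8 = 1.479544×10^9 km; r₂ = 2.07 × 1.496×10^8 = 3.09672×10^8 km.
Transfer-ellipse semi-major axis a_t = (r₁ + r₂)/2 = (1.479544×10^9 + 3.09672×10^8)/2 = 8.94608×10^8 km.
Circular speed at r₁: v₁ = √(μ/r₁) = √(1.31919×10^11/1.479544×10^9) = 9.443 km/s.
Transfer-orbit speed at r₁ (vis-viva equation): v_a = √[μ(2/r₁ − 1/a_t)] = 5.556 km/s.
First burn Δv₁ = |v_a − v₁| = 3.887 km/s.
At r₂, v₂ = √(μ/r₂) = 20.640 km/s.
Transfer-orbit speed at r₂: v_p = √[μ(2/r₂ − 1/a_t)] = 26.543 km/s.
Second burn Δv₂ = |v₂ − v_p| = 5.903 km/s.
Total Δv = Δv₁ + Δv₂ = 9.790 km/s.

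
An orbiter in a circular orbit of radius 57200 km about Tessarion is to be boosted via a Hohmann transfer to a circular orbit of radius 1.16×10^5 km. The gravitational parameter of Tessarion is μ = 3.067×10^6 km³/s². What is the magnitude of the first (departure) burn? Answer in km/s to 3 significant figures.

Semi-major axis of the transfer orbit: a_t = (57200 + 1.160×10^5)/2 = 86600 km.
Circular speed at r = 57200 km: v_c = √(μ/r) = 7.3225 km/s.
Transfer-orbit speed at the same r (vis-viva, a = a_t): v_t = √[μ(2/r − 1/a_t)] = 8.4748 km/s.
Δv₁ = |v_t − v_c| = |8.4748 − 7.3225| = 1.152 km/s.

Δv₁ = 1.15 km/s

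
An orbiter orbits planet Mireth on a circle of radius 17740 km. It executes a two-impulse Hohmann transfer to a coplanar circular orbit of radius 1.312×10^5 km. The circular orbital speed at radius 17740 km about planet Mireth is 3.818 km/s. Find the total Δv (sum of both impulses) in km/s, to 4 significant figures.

Δv = 1.968 km/s

From the circular-orbit relation v² = μ/r at r = 17740 km: μ = v²r = (3.818)² × 17740 = 2.58598×10^5 km³/s².
Transfer-ellipse semi-major axis a_t = (r₁ + r₂)/2 = (17740 + 1.312×10^5)/2 = 74470 km.
Circular speed at r₁: v₁ = √(μ/r₁) = √(2.58598×10^5/17740) = 3.8180 km/s.
On the transfer ellipse at r₁, vis-viva equation gives v_p = √[μ(2/r₁ − 1/a_t)] = 5.0677 km/s.
First burn Δv₁ = |v_p − v₁| = 1.2497 km/s.
At r₂, v₂ = √(μ/r₂) = 1.40393 km/s.
Transfer-orbit speed at r₂: v_a = √[μ(2/r₂ − 1/a_t)] = 0.685223 km/s.
Second burn Δv₂ = |v₂ − v_a| = 0.71871 km/s.
Total Δv = Δv₁ + Δv₂ = 1.968 km/s.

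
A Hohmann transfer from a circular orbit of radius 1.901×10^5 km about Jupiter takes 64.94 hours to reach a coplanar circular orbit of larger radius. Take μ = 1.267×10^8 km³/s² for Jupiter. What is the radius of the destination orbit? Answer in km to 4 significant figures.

Transfer time t = 64.94 hours = 2.33784×10^5 s, and t = π√(a_t³/μ).
So a_t = (μ t²/π²)^(1/3) = (1.267×10^8 × (2.33784×10^5)² / π²)^(1/3) = 8.8859×10^5 km.
Since a_t = (r₁ + r₂)/2, r₂ = 2a_t − r₁ = 2×8.8859×10^5 − 1.901×10^5 = 1.58708×10^6 km.

r₂ = 1.587×10^6 km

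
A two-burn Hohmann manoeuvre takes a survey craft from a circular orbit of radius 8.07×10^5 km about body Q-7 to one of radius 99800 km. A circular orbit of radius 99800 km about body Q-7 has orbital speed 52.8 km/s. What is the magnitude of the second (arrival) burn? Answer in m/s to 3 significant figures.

Δv₂ = 17600 m/s

From the circular-orbit relation v² = μ/r at r = 99800 km: μ = v²r = (52.8)² × 99800 = 2.78226×10^8 km³/s².
The Hohmann ellipse has a_t = (r₁ + r₂)/2 = 4.534×10^5 km.
Circular speed at r = 99800 km: v_c = √(μ/r) = 52.80 km/s.
Vis-viva on the transfer ellipse at r = 99800 km gives v_t = √[μ(2/r − 1/a_t)] = 70.44 km/s.
Δv₂ = |v_t − v_c| = |70.44 − 52.80| = 17.64 km/s.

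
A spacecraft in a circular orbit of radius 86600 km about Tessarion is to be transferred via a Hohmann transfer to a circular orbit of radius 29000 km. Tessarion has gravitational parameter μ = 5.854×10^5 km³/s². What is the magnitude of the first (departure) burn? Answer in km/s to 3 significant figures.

The Hohmann ellipse has a_t = (r₁ + r₂)/2 = 57800 km.
Circular speed at r = 86600 km: v_c = √(μ/r) = 2.59996 km/s.
Vis-viva on the transfer ellipse at r = 86600 km gives v_t = √[μ(2/r − 1/a_t)] = 1.84163 km/s.
Δv₁ = |v_t − v_c| = |1.84163 − 2.59996| = 0.7583 km/s.

Δv₁ = 0.758 km/s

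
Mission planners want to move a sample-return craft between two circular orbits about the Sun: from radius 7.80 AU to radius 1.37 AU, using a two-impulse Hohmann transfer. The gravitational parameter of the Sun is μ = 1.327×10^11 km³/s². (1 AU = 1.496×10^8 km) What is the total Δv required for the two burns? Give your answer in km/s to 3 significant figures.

In km: r₁ = 7.80 × 1.496×10^8 = 1.16688×10^9 km; r₂ = 1.37 × 1.496×10^8 = 2.04952×10^8 km.
Transfer-ellipse semi-major axis a_t = (r₁ + r₂)/2 = (1.16688×10^9 + 2.04952×10^8)/2 = 6.85916×10^8 km.
At r₁ the circular-orbit speed is v₁ = √(μ/r₁) = 10.664 km/s.
On the transfer ellipse at r₁, vis-viva equation gives v_a = √[μ(2/r₁ − 1/a_t)] = 5.8293 km/s.
First burn Δv₁ = |v_a − v₁| = 4.835 km/s.
At r₂, v₂ = √(μ/r₂) = 25.445 km/s.
Transfer-orbit speed at r₂: v_p = √[μ(2/r₂ − 1/a_t)] = 33.188 km/s.
Second burn Δv₂ = |v₂ − v_p| = 7.743 km/s.
Total Δv = Δv₁ + Δv₂ = 12.58 km/s.

Δv = 12.6 km/s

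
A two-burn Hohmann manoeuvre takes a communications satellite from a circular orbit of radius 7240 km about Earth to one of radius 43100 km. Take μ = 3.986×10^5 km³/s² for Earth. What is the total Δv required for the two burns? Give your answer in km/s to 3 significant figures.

Semi-major axis of the transfer orbit: a_t = (7240 + 43100)/2 = 25170 km.
At r₁ the circular-orbit speed is v₁ = √(μ/r₁) = 7.4199 km/s.
Transfer-orbit speed at r₁ (vis-viva): v_p = √[μ(2/r₁ − 1/a_t)] = 9.7095 km/s.
First burn Δv₁ = |v_p − v₁| = 2.290 km/s.
Circular speed at r₂: v₂ = √(μ/r₂) = 3.041 km/s.
Transfer-orbit speed at r₂: v_a = √[μ(2/r₂ − 1/a_t)] = 1.631 km/s.
Second burn Δv₂ = |v₂ − v_a| = 1.410 km/s.
Total Δv = Δv₁ + Δv₂ = 3.700 km/s.

Δv = 3.70 km/s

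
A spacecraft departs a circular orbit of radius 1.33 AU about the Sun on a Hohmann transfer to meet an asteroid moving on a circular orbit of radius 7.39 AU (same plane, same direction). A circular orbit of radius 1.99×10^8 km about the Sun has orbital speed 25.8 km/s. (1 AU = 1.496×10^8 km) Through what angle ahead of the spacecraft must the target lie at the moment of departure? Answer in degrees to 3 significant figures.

φ = 98.4°

From the circular-orbit relation v² = μ/r at r = 1.99×10^8 km: μ = v²r = (25.8)² × 1.99×10^8 = 1.32462×10^11 km³/s².
In km: r₁ = 1.33 × 1.496×10^8 = 1.98968×10^8 km; r₂ = 7.39 × 1.496×10^8 = 1.105544×10^9 km.
The Hohmann ellipse has a_t = (r₁ + r₂)/2 = 6.52256×10^8 km.
Transfer time t = π√(a_t³/μ) = 1.4379×10^8 s.
The target's mean motion on its circular orbit is ω₂ = √(μ/r₂³) = 9.9011×10^-9 rad/s.
Angle swept by the target during transfer: ω₂·t = 1.4237 rad = 81.57°.
The spacecraft traverses 180° on the transfer ellipse, so the target must lead by 180° − 81.57° = 98.4°.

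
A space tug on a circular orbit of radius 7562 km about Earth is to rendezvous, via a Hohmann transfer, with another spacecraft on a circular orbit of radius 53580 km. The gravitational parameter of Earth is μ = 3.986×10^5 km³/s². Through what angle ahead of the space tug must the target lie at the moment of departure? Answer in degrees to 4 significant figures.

φ = 102.4°

Transfer-ellipse semi-major axis a_t = (r₁ + r₂)/2 = (7562 + 53580)/2 = 30571 km.
Transfer time t = π√(a_t³/μ) = 26600 s.
The target's mean motion on its circular orbit is ω₂ = √(μ/r₂³) = 5.091×10^-5 rad/s.
Angle swept by the target during transfer: ω₂·t = 1.354 rad = 77.58°.
Arrival is 180° from departure on the ellipse, so φ = 180° − 77.58° = 102.4°.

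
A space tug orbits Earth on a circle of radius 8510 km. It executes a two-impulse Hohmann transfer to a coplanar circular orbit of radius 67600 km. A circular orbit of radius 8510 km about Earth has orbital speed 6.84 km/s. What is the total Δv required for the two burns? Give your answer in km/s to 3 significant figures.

From the circular-orbit relation v² = μ/r at r = 8510 km: μ = v²r = (6.84)² × 8510 = 3.98145×10^5 km³/s².
The Hohmann ellipse has a_t = (r₁ + r₂)/2 = 38055 km.
At r₁ the circular-orbit speed is v₁ = √(μ/r₁) = 6.8400 km/s.
On the transfer ellipse at r₁, vis-viva equation gives v_p = √[μ(2/r₁ − 1/a_t)] = 9.1164 km/s.
First burn Δv₁ = |v_p − v₁| = 2.2764 km/s.
Circular speed at r₂: v₂ = √(μ/r₂) = 2.42688 km/s.
Transfer-orbit speed at r₂: v_a = √[μ(2/r₂ − 1/a_t)] = 1.14764 km/s.
Second burn Δv₂ = |v₂ − v_a| = 1.2792 km/s.
Δv = Δv₁ + Δv₂ = 2.2764 + 1.2792 = 3.556 km/s.

Δv = 3.56 km/s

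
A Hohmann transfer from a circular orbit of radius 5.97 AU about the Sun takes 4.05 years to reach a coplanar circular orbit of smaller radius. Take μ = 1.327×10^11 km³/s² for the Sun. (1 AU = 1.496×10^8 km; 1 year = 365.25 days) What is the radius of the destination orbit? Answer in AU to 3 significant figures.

r₂ = 2.10 AU

In km: r₁ = 5.97 × 1.496×10^8 = 8.93112×10^8 km.
Transfer time t = 4.05 years × 365.25 × 86400 s = 1.2780828×10^8 s, and t = π√(a_t³/μ).
So a_t = (μ t²/π²)^(1/3) = (1.327×10^11 × (1.2780828×10^8)² / π²)^(1/3) = 6.0334×10^8 km.
Since a_t = (r₁ + r₂)/2, r₂ = 2a_t − r₁ = 2×6.0334×10^8 − 8.93112×10^8 = 3.13568×10^8 km.
In AU: r₂ = 3.13568×10^8 / 1.496×10^8 = 2.10 AU.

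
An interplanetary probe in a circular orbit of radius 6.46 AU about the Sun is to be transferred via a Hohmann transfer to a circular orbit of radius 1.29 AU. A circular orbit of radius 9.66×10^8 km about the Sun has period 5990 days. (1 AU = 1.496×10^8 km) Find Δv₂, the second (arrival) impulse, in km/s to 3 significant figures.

Δv₂ = 7.64 km/s

From Kepler's third law T² = 4π²r³/μ at r = 9.66×10^8 km, T = 5990 days = 5990 × 86400 s = 5.17536×10^8 s: μ = 4π²r³/T² = 1.32865×10^11 km³/s².
In km: r₁ = 6.46 × 1.496×10^8 = 9.66416×10^8 km; r₂ = 1.29 × 1.496×10^8 = 1.92984×10^8 km.
Transfer-ellipse semi-major axis a_t = (r₁ + r₂)/2 = (9.66416×10^8 + 1.92984×10^8)/2 = 5.797×10^8 km.
Circular speed at r = 1.92984×10^8 km: v_c = √(μ/r) = 26.24 km/s.
Transfer-orbit speed at the same r (vis-viva, a = a_t): v_t = √[μ(2/r − 1/a_t)] = 33.88 km/s.
Δv₂ = |v_t − v_c| = |33.88 − 26.24| = 7.640 km/s.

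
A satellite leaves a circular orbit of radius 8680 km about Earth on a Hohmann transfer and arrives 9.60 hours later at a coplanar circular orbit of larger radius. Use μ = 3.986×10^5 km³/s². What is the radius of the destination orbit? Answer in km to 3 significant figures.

r₂ = 64100 km

Transfer time t = 9.60 hours = 34560 s, and t = π√(a_t³/μ).
So a_t = (μ t²/π²)^(1/3) = (3.986×10^5 × (34560)² / π²)^(1/3) = 36402 km.
Since a_t = (r₁ + r₂)/2, r₂ = 2a_t − r₁ = 2×36402 − 8680 = 64124 km.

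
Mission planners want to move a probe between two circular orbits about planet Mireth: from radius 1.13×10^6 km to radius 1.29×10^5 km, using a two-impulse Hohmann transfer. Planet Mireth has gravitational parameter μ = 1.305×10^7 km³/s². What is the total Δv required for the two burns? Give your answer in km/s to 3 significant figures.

The Hohmann ellipse has a_t = (r₁ + r₂)/2 = 6.295×10^5 km.
Circular speed at r₁: v₁ = √(μ/r₁) = √(1.305×10^7/1.130×10^6) = 3.398 km/s.
Transfer-orbit speed at r₁ (vis-viva equation): v_a = √[μ(2/r₁ − 1/a_t)] = 1.538 km/s.
First burn Δv₁ = |v_a − v₁| = 1.860 km/s.
At r₂, v₂ = √(μ/r₂) = 10.058 km/s.
Transfer-orbit speed at r₂: v_p = √[μ(2/r₂ − 1/a_t)] = 13.476 km/s.
Second burn Δv₂ = |v₂ − v_p| = 3.418 km/s.
Total Δv = Δv₁ + Δv₂ = 5.278 km/s.

Δv = 5.28 km/s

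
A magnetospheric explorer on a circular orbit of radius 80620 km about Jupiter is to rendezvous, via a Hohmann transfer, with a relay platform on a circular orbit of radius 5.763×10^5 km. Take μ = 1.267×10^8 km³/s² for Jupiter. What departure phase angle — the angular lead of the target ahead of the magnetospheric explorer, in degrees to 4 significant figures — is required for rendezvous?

Semi-major axis of the transfer orbit: a_t = (80620 + 5.763×10^5)/2 = 3.2846×10^5 km.
The half-period of the transfer ellipse is t = π√(a_t³/μ) = 52539.42 s.
Target angular speed ω₂ = √(μ/r₂³) = 2.572855×10^-5 rad/s.
Angle swept by the target during transfer: ω₂·t = 1.351763 rad = 77.4503°.
Arrival is 180° from departure on the ellipse, so φ = 180° − 77.4503° = 102.5°.

φ = 102.5°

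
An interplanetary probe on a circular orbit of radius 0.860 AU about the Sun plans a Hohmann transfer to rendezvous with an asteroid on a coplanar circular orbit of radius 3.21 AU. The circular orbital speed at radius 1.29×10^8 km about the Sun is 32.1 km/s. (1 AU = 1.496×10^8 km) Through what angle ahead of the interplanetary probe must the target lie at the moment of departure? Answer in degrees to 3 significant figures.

φ = 89.1°

From the circular-orbit relation v² = μ/r at r = 1.29×10^8 km: μ = v²r = (32.1)² × 1.29×10^8 = 1.32923×10^11 km³/s².
In km: r₁ = 0.860 × 1.496×10^8 = 1.28656×10^8 km; r₂ = 3.21 × 1.496×10^8 = 4.80216×10^8 km.
Semi-major axis of the transfer orbit: a_t = (1.28656×10^8 + 4.80216×10^8)/2 = 3.04436×10^8 km.
Transfer time t = π√(a_t³/μ) = 4.57714×10^7 s.
The target's mean motion on its circular orbit is ω₂ = √(μ/r₂³) = 3.46453×10^-8 rad/s.
Angle swept by the target during transfer: ω₂·t = 1.5858 rad = 90.86°.
Arrival is 180° from departure on the ellipse, so φ = 180° − 90.86° = 89.1°.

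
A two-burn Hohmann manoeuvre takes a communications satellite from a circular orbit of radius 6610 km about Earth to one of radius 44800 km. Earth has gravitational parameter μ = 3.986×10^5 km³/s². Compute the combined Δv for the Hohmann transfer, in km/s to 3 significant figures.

Transfer-ellipse semi-major axis a_t = (r₁ + r₂)/2 = (6610 + 44800)/2 = 25705 km.
At r₁ the circular-orbit speed is v₁ = √(μ/r₁) = 7.765473 km/s.
On the transfer ellipse at r₁, vis-viva gives v_p = √[μ(2/r₁ − 1/a_t)] = 10.25175 km/s.
First burn Δv₁ = |v_p − v₁| = 2.48628 km/s.
At r₂, v₂ = √(μ/r₂) = 2.98284 km/s.
Transfer-orbit speed at r₂: v_a = √[μ(2/r₂ − 1/a_t)] = 1.51259 km/s.
Second burn Δv₂ = |v₂ − v_a| = 1.47025 km/s.
Total Δv = Δv₁ + Δv₂ = 3.957 km/s.

Δv = 3.96 km/s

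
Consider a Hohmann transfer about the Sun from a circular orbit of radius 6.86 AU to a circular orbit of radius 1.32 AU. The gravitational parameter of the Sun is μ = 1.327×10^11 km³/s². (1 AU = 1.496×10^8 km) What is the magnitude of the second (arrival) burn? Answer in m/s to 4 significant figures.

Δv₂ = 7650 m/s

In km: r₁ = 6.86 × 1.496×10^8 = 1.026256×10^9 km; r₂ = 1.32 × 1.496×10^8 = 1.97472×10^8 km.
Semi-major axis of the transfer orbit: a_t = (1.026256×10^9 + 1.97472×10^8)/2 = 6.11864×10^8 km.
Circular speed at r = 1.97472×10^8 km: v_c = √(μ/r) = 25.92 km/s.
Vis-viva on the transfer ellipse at r = 1.97472×10^8 km gives v_t = √[μ(2/r − 1/a_t)] = 33.57 km/s.
Δv₂ = |v_t − v_c| = |33.57 − 25.92| = 7.650 km/s.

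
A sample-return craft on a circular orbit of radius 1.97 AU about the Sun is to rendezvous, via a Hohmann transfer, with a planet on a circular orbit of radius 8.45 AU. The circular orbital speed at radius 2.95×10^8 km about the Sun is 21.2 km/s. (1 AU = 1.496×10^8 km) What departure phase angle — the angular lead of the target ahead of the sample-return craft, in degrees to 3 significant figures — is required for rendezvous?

From the circular-orbit relation v² = μ/r at r = 2.95×10^8 km: μ = v²r = (21.2)² × 2.95×10^8 = 1.32585×10^11 km³/s².
In km: r₁ = 1.97 × 1.496×10^8 = 2.94712×10^8 km; r₂ = 8.45 × 1.496×10^8 = 1.26412×10^9 km.
The Hohmann ellipse has a_t = (r₁ + r₂)/2 = 7.79416×10^8 km.
The half-period of the transfer ellipse is t = π√(a_t³/μ) = 1.87740×10^8 s.
The target's mean motion on its circular orbit is ω₂ = √(μ/r₂³) = 8.10148×10^-9 rad/s.
Angle swept by the target during transfer: ω₂·t = 1.52097 rad = 87.145°.
The sample-return craft traverses 180° on the transfer ellipse, so the target must lead by 180° − 87.145° = 92.9°.

φ = 92.9°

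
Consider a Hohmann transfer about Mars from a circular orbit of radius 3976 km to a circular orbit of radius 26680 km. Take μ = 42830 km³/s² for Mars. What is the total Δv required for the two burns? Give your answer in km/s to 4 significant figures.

Δv = 1.670 km/s

Transfer-ellipse semi-major axis a_t = (r₁ + r₂)/2 = (3976 + 26680)/2 = 15328 km.
At r₁ the circular-orbit speed is v₁ = √(μ/r₁) = 3.282 km/s.
On the transfer ellipse at r₁, vis-viva gives v_p = √[μ(2/r₁ − 1/a_t)] = 4.330 km/s.
First burn Δv₁ = |v_p − v₁| = 1.048 km/s.
Circular speed at r₂: v₂ = √(μ/r₂) = 1.267 km/s.
Transfer-orbit speed at r₂: v_a = √[μ(2/r₂ − 1/a_t)] = 0.6453 km/s.
Second burn Δv₂ = |v₂ − v_a| = 0.6217 km/s.
Total Δv = Δv₁ + Δv₂ = 1.670 km/s.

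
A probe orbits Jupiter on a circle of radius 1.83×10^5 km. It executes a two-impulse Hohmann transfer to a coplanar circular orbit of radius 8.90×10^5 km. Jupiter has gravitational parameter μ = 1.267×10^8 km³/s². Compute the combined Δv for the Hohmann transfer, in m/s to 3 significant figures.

Δv = 12500 m/s

Transfer-ellipse semi-major axis a_t = (r₁ + r₂)/2 = (1.830×10^5 + 8.900×10^5)/2 = 5.365×10^5 km.
At r₁ the circular-orbit speed is v₁ = √(μ/r₁) = 26.3125 km/s.
Transfer-orbit speed at r₁ (v² = μ(2/r − 1/a)): v_p = √[μ(2/r₁ − 1/a_t)] = 33.8901 km/s.
First burn Δv₁ = |v_p − v₁| = 7.578 km/s.
At r₂, v₂ = √(μ/r₂) = 11.931 km/s.
Transfer-orbit speed at r₂: v_a = √[μ(2/r₂ − 1/a_t)] = 6.9684 km/s.
Second burn Δv₂ = |v₂ − v_a| = 4.963 km/s.
Total Δv = Δv₁ + Δv₂ = 12.54 km/s.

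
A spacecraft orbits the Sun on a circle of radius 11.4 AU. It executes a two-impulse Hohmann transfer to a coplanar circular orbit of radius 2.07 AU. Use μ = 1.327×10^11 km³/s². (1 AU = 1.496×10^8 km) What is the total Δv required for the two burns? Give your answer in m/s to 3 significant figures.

In km: r₁ = 11.4 × 1.496×10^8 = 1.70544×10^9 km; r₂ = 2.07 × 1.496×10^8 = 3.09672×10^8 km.
Semi-major axis of the transfer orbit: a_t = (1.70544×10^9 + 3.09672×10^8)/2 = 1.007556×10^9 km.
At r₁ the circular-orbit speed is v₁ = √(μ/r₁) = 8.821 km/s.
On the transfer ellipse at r₁, vis-viva gives v_a = √[μ(2/r₁ − 1/a_t)] = 4.890 km/s.
First burn Δv₁ = |v_a − v₁| = 3.931 km/s.
At r₂, v₂ = √(μ/r₂) = 20.701 km/s.
Transfer-orbit speed at r₂: v_p = √[μ(2/r₂ − 1/a_t)] = 26.932 km/s.
Second burn Δv₂ = |v₂ − v_p| = 6.231 km/s.
Δv = Δv₁ + Δv₂ = 3.931 + 6.231 = 10.16 km/s.

Δv = 10200 m/s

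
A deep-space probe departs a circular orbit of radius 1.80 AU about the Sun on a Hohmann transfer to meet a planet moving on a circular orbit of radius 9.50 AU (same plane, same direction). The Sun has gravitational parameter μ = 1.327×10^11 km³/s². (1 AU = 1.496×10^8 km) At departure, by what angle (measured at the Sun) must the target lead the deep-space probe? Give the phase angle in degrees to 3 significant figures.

In km: r₁ = 1.80 × 1.496×10^8 = 2.6928×10^8 km; r₂ = 9.50 × 1.496×10^8 = 1.4212×10^9 km.
Transfer-ellipse semi-major axis a_t = (r₁ + r₂)/2 = (2.6928×10^8 + 1.4212×10^9)/2 = 8.4524×10^8 km.
Transfer time t = π√(a_t³/μ) = 2.119×10^8 s.
The target's mean motion on its circular orbit is ω₂ = √(μ/r₂³) = 6.799×10^-9 rad/s.
Angle swept by the target during transfer: ω₂·t = 1.441 rad = 82.56°.
The deep-space probe traverses 180° on the transfer ellipse, so the target must lead by 180° − 82.56° = 97.4°.

φ = 97.4°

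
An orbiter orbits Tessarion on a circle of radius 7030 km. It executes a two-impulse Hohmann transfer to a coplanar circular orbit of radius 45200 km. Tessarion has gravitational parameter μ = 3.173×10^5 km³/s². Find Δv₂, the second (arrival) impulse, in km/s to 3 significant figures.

Transfer-ellipse semi-major axis a_t = (r₁ + r₂)/2 = (7030 + 45200)/2 = 26115 km.
On the circular orbit at r = 45200 km, v_c = √(μ/r) = 2.650 km/s.
Transfer-orbit speed at the same r (vis-viva, a = a_t): v_t = √[μ(2/r − 1/a_t)] = 1.375 km/s.
Δv₂ = |v_t − v_c| = |1.375 − 2.650| = 1.275 km/s.

Δv₂ = 1.27 km/s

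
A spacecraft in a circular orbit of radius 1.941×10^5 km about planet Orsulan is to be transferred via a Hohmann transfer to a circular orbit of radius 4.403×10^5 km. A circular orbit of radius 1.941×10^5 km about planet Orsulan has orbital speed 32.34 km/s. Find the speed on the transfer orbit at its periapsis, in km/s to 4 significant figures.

v = 38.10 km/s

From the circular-orbit relation v² = μ/r at r = 1.941×10^5 km: μ = v²r = (32.34)² × 1.941×10^5 = 2.03004×10^8 km³/s².
Transfer-ellipse semi-major axis a_t = (r₁ + r₂)/2 = (1.941×10^5 + 4.403×10^5)/2 = 3.172×10^5 km.
The periapsis of the transfer ellipse is at r = 1.941×10^5 km.
From the vis-viva equation, v = √[μ(2/r − 1/a_t)] = 38.10 km/s.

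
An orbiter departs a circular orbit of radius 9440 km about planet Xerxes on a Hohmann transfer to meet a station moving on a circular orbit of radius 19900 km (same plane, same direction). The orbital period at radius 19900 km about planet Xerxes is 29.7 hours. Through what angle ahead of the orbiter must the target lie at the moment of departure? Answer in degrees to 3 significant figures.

From Kepler's third law T² = 4π²r³/μ at r = 19900 km, T = 29.7 hours = 29.7 × 3600 s = 1.0692×10^5 s: μ = 4π²r³/T² = 27214.5 km³/s².
Semi-major axis of the transfer orbit: a_t = (9440 + 19900)/2 = 14670 km.
Transfer time t = π√(a_t³/μ) = 33837 s.
The target's mean motion on its circular orbit is ω₂ = √(μ/r₂³) = 5.8765×10^-5 rad/s.
Angle swept by the target during transfer: ω₂·t = 1.988 rad = 113.9°.
The orbiter traverses 180° on the transfer ellipse, so the target must lead by 180° − 113.9° = 66.1°.

φ = 66.1°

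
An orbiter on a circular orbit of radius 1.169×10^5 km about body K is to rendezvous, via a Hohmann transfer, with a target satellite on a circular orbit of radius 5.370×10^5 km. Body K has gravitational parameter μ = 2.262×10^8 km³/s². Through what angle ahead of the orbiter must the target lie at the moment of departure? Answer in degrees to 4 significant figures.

φ = 94.49°

Transfer-ellipse semi-major axis a_t = (r₁ + r₂)/2 = (1.169×10^5 + 5.370×10^5)/2 = 3.2695×10^5 km.
Transfer time t = π√(a_t³/μ) = 39050 s.
The target's mean motion on its circular orbit is ω₂ = √(μ/r₂³) = 3.822×10^-5 rad/s.
Angle swept by the target during transfer: ω₂·t = 1.4925 rad = 85.51°.
Arrival is 180° from departure on the ellipse, so φ = 180° − 85.51° = 94.49°.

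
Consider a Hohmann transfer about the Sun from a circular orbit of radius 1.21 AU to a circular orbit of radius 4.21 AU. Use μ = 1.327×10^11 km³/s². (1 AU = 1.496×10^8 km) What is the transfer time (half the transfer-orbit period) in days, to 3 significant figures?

t = 815 days

In km: r₁ = 1.21 × 1.496×10^8 = 1.81016×10^8 km; r₂ = 4.21 × 1.496×10^8 = 6.29816×10^8 km.
Transfer-ellipse semi-major axis a_t = (r₁ + r₂)/2 = (1.81016×10^8 + 6.29816×10^8)/2 = 4.05416×10^8 km.
By Kepler's third law the transfer-orbit period is T = 2π√(a_t³/μ), so t = T/2 = 7.040×10^7 s.
Converting: 7.040×10^7 s ÷ 86400 s/day = 815 days.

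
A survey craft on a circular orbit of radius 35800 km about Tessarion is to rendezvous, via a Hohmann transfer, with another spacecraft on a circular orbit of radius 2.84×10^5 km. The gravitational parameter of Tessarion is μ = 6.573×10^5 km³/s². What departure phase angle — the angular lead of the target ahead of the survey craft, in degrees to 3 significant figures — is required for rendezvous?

φ = 104°

Semi-major axis of the transfer orbit: a_t = (35800 + 2.840×10^5)/2 = 1.599×10^5 km.
Transfer time t = π√(a_t³/μ) = 2.47765×10^5 s.
The target's mean motion on its circular orbit is ω₂ = √(μ/r₂³) = 5.35679×10^-6 rad/s.
Angle swept by the target during transfer: ω₂·t = 1.3272 rad = 76.04°.
Arrival is 180° from departure on the ellipse, so φ = 180° − 76.04° = 104°.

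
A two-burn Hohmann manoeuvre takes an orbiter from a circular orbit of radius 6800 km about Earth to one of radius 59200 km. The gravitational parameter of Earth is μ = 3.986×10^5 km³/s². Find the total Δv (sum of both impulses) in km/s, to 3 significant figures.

Semi-major axis of the transfer orbit: a_t = (6800 + 59200)/2 = 33000 km.
Circular speed at r₁: v₁ = √(μ/r₁) = √(3.986×10^5/6800) = 7.65622 km/s.
Transfer-orbit speed at r₁ (vis-viva): v_p = √[μ(2/r₁ − 1/a_t)] = 10.2546 km/s.
First burn Δv₁ = |v_p − v₁| = 2.598 km/s.
Circular speed at r₂: v₂ = √(μ/r₂) = 2.595 km/s.
Transfer-orbit speed at r₂: v_a = √[μ(2/r₂ − 1/a_t)] = 1.178 km/s.
Second burn Δv₂ = |v₂ − v_a| = 1.417 km/s.
Total Δv = Δv₁ + Δv₂ = 4.015 km/s.

Δv = 4.02 km/s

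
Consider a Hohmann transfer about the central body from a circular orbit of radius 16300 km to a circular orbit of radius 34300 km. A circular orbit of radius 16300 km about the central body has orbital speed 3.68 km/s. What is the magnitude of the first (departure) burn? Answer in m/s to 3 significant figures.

Δv₁ = 605 m/s

From the circular-orbit relation v² = μ/r at r = 16300 km: μ = v²r = (3.68)² × 16300 = 2.20741×10^5 km³/s².
Semi-major axis of the transfer orbit: a_t = (16300 + 34300)/2 = 25300 km.
Circular speed at r = 16300 km: v_c = √(μ/r) = 3.6800 km/s.
Vis-viva on the transfer ellipse at r = 16300 km gives v_t = √[μ(2/r − 1/a_t)] = 4.2848 km/s.
Δv₁ = |v_t − v_c| = |4.2848 − 3.6800| = 0.6048 km/s.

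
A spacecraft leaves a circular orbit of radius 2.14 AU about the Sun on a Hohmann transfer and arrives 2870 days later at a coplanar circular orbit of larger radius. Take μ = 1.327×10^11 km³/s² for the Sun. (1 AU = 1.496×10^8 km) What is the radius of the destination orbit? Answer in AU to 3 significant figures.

In km: r₁ = 2.14 × 1.496×10^8 = 3.20144×10^8 km.
Transfer time t = 2870 days = 2.47968×10^8 s, and t = π√(a_t³/μ).
So a_t = (μ t²/π²)^(1/3) = (1.327×10^11 × (2.47968×10^8)² / π²)^(1/3) = 9.3854×10^8 km.
Since a_t = (r₁ + r₂)/2, r₂ = 2a_t − r₁ = 2×9.3854×10^8 − 3.20144×10^8 = 1.556936×10^9 km.
In AU: r₂ = 1.556936×10^9 / 1.496×10^8 = 10.4 AU.

r₂ = 10.4 AU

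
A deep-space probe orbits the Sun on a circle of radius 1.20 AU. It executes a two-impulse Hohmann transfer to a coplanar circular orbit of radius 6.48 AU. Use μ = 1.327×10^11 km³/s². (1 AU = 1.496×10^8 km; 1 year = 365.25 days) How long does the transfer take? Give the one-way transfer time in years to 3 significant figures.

In km: r₁ = 1.20 × 1.496×10^8 = 1.7952×10^8 km; r₂ = 6.48 × 1.496×10^8 = 9.69408×10^8 km.
Semi-major axis of the transfer orbit: a_t = (1.7952×10^8 + 9.69408×10^8)/2 = 5.74464×10^8 km.
Half the transfer-orbit period gives t = π√(a_t³/μ) = 1.187×10^8 s.
Converting: 1.187×10^8 s ÷ 3.15576×10^7 s/year (365.25 × 86400) = 3.76 years.

t = 3.76 years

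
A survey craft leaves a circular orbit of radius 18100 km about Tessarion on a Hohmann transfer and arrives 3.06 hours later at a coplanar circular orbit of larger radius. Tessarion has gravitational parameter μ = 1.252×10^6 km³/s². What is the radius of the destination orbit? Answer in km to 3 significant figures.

Transfer time t = 3.06 hours = 11016 s, and t = π√(a_t³/μ).
So a_t = (μ t²/π²)^(1/3) = (1.252×10^6 × (11016)² / π²)^(1/3) = 24876 km.
Since a_t = (r₁ + r₂)/2, r₂ = 2a_t − r₁ = 2×24876 − 18100 = 31652 km.

r₂ = 31700 km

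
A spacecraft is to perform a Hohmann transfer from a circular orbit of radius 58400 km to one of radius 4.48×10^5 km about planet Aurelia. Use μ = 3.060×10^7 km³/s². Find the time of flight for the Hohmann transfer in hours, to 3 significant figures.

t = 20.1 hours

The Hohmann ellipse has a_t = (r₁ + r₂)/2 = 2.532×10^5 km.
Transfer time t = π√(a_t³/μ) = π√((2.532×10^5)³ / 3.060×10^7) = 72360 s.
Converting: 72360 s ÷ 3600 s/hour = 20.1 hours.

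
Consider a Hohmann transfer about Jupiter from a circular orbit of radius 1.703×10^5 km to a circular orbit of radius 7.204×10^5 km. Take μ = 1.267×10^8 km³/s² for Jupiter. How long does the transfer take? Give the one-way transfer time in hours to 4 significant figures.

t = 23.04 hours

Semi-major axis of the transfer orbit: a_t = (1.703×10^5 + 7.204×10^5)/2 = 4.4535×10^5 km.
Transfer time t = π√(a_t³/μ) = π√((4.4535×10^5)³ / 1.267×10^8) = 82950 s.
Converting: 82950 s ÷ 3600 s/hour = 23.04 hours.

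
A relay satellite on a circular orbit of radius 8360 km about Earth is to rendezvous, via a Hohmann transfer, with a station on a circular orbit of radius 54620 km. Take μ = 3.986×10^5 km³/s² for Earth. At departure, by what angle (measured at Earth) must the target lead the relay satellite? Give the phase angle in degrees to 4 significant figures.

The Hohmann ellipse has a_t = (r₁ + r₂)/2 = 31490 km.
The half-period of the transfer ellipse is t = π√(a_t³/μ) = 27806.1 s.
The target's mean motion on its circular orbit is ω₂ = √(μ/r₂³) = 4.94585×10^-5 rad/s.
Angle swept by the target during transfer: ω₂·t = 1.37525 rad = 78.80°.
The relay satellite traverses 180° on the transfer ellipse, so the target must lead by 180° − 78.80° = 101.2°.

φ = 101.2°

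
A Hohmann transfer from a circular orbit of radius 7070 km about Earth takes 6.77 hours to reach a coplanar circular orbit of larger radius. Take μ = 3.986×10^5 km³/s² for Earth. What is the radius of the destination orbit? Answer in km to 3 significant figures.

r₂ = 50600 km

Transfer time t = 6.77 hours = 24372 s, and t = π√(a_t³/μ).
So a_t = (μ t²/π²)^(1/3) = (3.986×10^5 × (24372)² / π²)^(1/3) = 28841 km.
Since a_t = (r₁ + r₂)/2, r₂ = 2a_t − r₁ = 2×28841 − 7070 = 50612 km.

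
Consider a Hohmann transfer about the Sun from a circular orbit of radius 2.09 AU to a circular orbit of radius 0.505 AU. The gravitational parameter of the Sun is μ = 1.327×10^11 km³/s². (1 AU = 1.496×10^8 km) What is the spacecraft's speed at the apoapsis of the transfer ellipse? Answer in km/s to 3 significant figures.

v = 12.9 km/s

In km: r₁ = 2.09 × 1.496×10^8 = 3.12664×10^8 km; r₂ = 0.505 × 1.496×10^8 = 7.5548×10^7 km.
Semi-major axis of the transfer orbit: a_t = (3.12664×10^8 + 7.5548×10^7)/2 = 1.94106×10^8 km.
At apoapsis, r = 3.12664×10^8 km.
From the vis-viva equation, v = √[μ(2/r − 1/a_t)] = 12.85 km/s.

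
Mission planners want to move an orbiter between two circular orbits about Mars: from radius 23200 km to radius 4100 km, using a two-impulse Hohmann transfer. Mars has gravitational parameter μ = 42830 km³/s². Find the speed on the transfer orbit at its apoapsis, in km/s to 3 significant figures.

Transfer-ellipse semi-major axis a_t = (r₁ + r₂)/2 = (23200 + 4100)/2 = 13650 km.
At apoapsis, r = 23200 km.
Applying v² = μ(2/r − 1/a_t): v = 0.7447 km/s.

v = 0.745 km/s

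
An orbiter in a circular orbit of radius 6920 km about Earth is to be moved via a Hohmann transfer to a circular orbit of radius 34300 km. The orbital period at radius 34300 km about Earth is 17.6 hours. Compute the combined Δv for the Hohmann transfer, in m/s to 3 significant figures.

Δv = 3630 m/s

From Kepler's third law T² = 4π²r³/μ at r = 34300 km, T = 17.6 hours = 17.6 × 3600 s = 63360 s: μ = 4π²r³/T² = 3.96837×10^5 km³/s².
The Hohmann ellipse has a_t = (r₁ + r₂)/2 = 20610 km.
At r₁ the circular-orbit speed is v₁ = √(μ/r₁) = 7.572736 km/s.
On the transfer ellipse at r₁, vis-viva equation gives v_p = √[μ(2/r₁ − 1/a_t)] = 9.769243 km/s.
First burn Δv₁ = |v_p − v₁| = 2.197 km/s.
Circular speed at r₂: v₂ = √(μ/r₂) = 3.401 km/s.
Transfer-orbit speed at r₂: v_a = √[μ(2/r₂ − 1/a_t)] = 1.971 km/s.
Second burn Δv₂ = |v₂ − v_a| = 1.430 km/s.
Δv = Δv₁ + Δv₂ = 2.197 + 1.430 = 3.627 km/s.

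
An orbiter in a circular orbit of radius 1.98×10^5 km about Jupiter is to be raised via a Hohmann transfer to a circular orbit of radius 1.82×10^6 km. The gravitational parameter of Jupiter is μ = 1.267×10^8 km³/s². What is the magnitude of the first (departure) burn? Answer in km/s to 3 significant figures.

The Hohmann ellipse has a_t = (r₁ + r₂)/2 = 1.009×10^6 km.
Circular speed at r = 1.980×10^5 km: v_c = √(μ/r) = 25.296 km/s.
Transfer-orbit speed at the same r (vis-viva, a = a_t): v_t = √[μ(2/r − 1/a_t)] = 33.974 km/s.
Δv₁ = |v_t − v_c| = |33.974 − 25.296| = 8.678 km/s.

Δv₁ = 8.68 km/s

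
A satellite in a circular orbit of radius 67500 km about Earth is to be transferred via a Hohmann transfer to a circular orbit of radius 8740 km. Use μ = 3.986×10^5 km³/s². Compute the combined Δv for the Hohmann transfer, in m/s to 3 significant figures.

Transfer-ellipse semi-major axis a_t = (r₁ + r₂)/2 = (67500 + 8740)/2 = 38120 km.
At r₁ the circular-orbit speed is v₁ = √(μ/r₁) = 2.4301 km/s.
On the transfer ellipse at r₁, vis-viva gives v_a = √[μ(2/r₁ − 1/a_t)] = 1.1636 km/s.
First burn Δv₁ = |v_a − v₁| = 1.2665 km/s.
Circular speed at r₂: v₂ = √(μ/r₂) = 6.7533 km/s.
Transfer-orbit speed at r₂: v_p = √[μ(2/r₂ − 1/a_t)] = 8.9865 km/s.
Second burn Δv₂ = |v₂ − v_p| = 2.2332 km/s.
Δv = Δv₁ + Δv₂ = 1.2665 + 2.2332 = 3.500 km/s.

Δv = 3500 m/s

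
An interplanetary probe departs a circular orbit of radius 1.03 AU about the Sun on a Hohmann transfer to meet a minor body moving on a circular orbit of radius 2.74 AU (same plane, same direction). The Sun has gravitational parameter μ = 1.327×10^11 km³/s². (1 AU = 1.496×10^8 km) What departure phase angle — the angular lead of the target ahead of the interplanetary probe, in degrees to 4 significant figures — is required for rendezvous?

φ = 77.29°

In km: r₁ = 1.03 × 1.496×10^8 = 1.54088×10^8 km; r₂ = 2.74 × 1.496×10^8 = 4.09904×10^8 km.
Transfer-ellipse semi-major axis a_t = (r₁ + r₂)/2 = (1.54088×10^8 + 4.09904×10^8)/2 = 2.81996×10^8 km.
Transfer time t = π√(a_t³/μ) = 4.0839×10^7 s.
Target angular speed ω₂ = √(μ/r₂³) = 4.3895×10^-8 rad/s.
Angle swept by the target during transfer: ω₂·t = 1.7926 rad = 102.71°.
Arrival is 180° from departure on the ellipse, so φ = 180° − 102.71° = 77.29°.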